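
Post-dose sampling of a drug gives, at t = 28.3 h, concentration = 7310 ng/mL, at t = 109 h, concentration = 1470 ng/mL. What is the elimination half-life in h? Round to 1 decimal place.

k = ln(C₁/C₂) / (t₂ − t₁) = ln(7310/1470) / (109 − 28.3)
  = 1.604 / 80.70 = 0.01988 h⁻¹
t½ = ln2 / k = 0.693147 / 0.01988 = 34.87 h

34.9 h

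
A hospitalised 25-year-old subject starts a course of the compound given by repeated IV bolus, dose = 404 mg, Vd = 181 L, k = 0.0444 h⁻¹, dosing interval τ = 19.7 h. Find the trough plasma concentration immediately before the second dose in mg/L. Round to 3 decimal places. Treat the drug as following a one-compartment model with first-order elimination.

0.931 mg/L

C₀ per dose = Dose / Vd = 404 / 181 = 2.232 mg/L
Fraction remaining after one interval: r = e^(−kτ) = e^(−0.04440 × 19.7) = 0.4170
Before dose 2, 1 dose has been given (aged 1τ).
C_trough = C₀ × r = 2.232 × 0.4170 = 0.9307 mg/L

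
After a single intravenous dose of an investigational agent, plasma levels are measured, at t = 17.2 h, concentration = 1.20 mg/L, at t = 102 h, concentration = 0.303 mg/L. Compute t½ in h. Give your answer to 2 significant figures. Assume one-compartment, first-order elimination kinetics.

43 h

k = ln(C₁/C₂) / (t₂ − t₁) = ln(1.20/0.303) / (102 − 17.2)
  = 1.376 / 84.80 = 0.01623 h⁻¹
t½ = ln2 / k = 0.693147 / 0.01623 = 42.71 h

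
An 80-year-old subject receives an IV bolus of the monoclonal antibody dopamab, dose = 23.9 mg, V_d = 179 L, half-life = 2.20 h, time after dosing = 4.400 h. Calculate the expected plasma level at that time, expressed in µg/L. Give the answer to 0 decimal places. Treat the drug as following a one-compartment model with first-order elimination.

C₀ = Dose / Vd = 23.90 / 179 = 0.1335 mg/L
k = ln2 / t½ = 0.693147 / 2.20 = 0.3151 h⁻¹
t / t½ = 4.400 / 2.20 = 2 half-lives
C = C₀ × (1/2)^2 = 0.1335 × 0.2500 = 0.03338 mg/L
Convert: 0.03338 mg/L × 1000 = 33.38 µg/L

33 µg/L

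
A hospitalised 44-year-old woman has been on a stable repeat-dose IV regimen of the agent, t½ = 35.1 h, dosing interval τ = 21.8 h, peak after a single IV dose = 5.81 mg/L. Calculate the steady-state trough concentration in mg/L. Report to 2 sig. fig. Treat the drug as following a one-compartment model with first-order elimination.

11 mg/L

k = ln2 / t½ = 0.693147 / 35.1 = 0.01975 h⁻¹
e^(−kτ) = e^(−0.01975 × 21.8) = 0.6502
Accumulation ratio R = 1 / (1 − e^(−kτ)) = 1 / (1 − 0.6502) = 2.859
Steady-state trough = C₀ × R × e^(−kτ) = 5.81 × 2.859 × 0.6502 = 10.80 mg/L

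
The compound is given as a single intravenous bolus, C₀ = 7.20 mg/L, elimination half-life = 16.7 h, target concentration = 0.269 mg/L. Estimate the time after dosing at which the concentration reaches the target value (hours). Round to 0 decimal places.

k = ln2 / t½ = 0.693147 / 16.7 = 0.04151 h⁻¹
t = ln(C₀ / C) / k = ln(7.200 / 0.269) / 0.04151
  = ln(26.77) / 0.04151 = 3.287 / 0.04151 = 79.19 h

79 h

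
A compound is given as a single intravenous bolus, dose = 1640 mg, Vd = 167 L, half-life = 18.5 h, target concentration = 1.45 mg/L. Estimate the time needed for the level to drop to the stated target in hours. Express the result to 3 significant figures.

51.1 h

C₀ = Dose / Vd = 1640 / 167 = 9.820 mg/L
k = ln2 / t½ = 0.693147 / 18.5 = 0.03747 h⁻¹
t = ln(C₀ / C) / k = ln(9.820 / 1.45) / 0.03747
  = ln(6.772) / 0.03747 = 1.913 / 0.03747 = 51.05 h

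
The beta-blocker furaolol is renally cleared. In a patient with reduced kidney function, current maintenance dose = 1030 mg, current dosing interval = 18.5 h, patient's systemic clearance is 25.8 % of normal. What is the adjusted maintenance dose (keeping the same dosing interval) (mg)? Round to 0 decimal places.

To keep the same average steady-state level, dosing rate must scale with clearance.
CL ratio = 25.8 / 100 = 0.2580
New dose (same interval) = 1030 × 0.2580 = 265.7 mg

266 mg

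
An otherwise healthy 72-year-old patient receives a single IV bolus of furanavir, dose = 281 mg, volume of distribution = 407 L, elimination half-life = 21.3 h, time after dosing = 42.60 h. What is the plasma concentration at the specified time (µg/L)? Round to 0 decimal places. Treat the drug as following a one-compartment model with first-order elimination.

173 µg/L

C₀ = Dose / Vd = 281.0 / 407 = 0.6904 mg/L
k = ln2 / t½ = 0.693147 / 21.3 = 0.03254 h⁻¹
t / t½ = 42.60 / 21.3 = 2 half-lives
C = C₀ × (1/2)^2 = 0.6904 × 0.2500 = 0.1726 mg/L
Convert: 0.1726 mg/L × 1000 = 172.6 µg/L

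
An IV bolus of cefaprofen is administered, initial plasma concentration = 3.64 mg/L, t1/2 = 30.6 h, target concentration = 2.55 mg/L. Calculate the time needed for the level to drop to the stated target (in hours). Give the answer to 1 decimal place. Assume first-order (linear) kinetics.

15.7 h

k = ln2 / t½ = 0.693147 / 30.6 = 0.02265 h⁻¹
t = ln(C₀ / C) / k = ln(3.640 / 2.55) / 0.02265
  = ln(1.427) / 0.02265 = 0.3556 / 0.02265 = 15.70 h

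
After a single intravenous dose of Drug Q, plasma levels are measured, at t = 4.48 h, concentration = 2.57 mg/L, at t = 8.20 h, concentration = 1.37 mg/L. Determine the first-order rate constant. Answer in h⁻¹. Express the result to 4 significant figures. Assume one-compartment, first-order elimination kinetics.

k = ln(C₁/C₂) / (t₂ − t₁) = ln(2.57/1.37) / (8.20 − 4.48)
  = 0.6291 / 3.720 = 0.1691 h⁻¹

0.1691 h⁻¹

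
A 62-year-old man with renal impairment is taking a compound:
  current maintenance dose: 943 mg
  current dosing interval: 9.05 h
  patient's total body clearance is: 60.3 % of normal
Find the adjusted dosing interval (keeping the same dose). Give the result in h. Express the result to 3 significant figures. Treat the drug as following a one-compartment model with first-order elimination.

15.0 h

To keep the same average steady-state level, dosing rate must scale with clearance.
CL ratio = 60.3 / 100 = 0.6030
New interval (same dose) = 9.05 / 0.6030 = 15.01 h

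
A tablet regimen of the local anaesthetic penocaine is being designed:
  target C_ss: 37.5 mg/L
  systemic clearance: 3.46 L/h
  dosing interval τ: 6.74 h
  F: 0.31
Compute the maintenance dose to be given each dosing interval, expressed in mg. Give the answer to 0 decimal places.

At steady state, F × (Dose/τ) = Css × CL.
Dose = Css × CL × τ / F = 37.5 × 3.460 × 6.74 / 0.31 = 2821 mg

2821 mg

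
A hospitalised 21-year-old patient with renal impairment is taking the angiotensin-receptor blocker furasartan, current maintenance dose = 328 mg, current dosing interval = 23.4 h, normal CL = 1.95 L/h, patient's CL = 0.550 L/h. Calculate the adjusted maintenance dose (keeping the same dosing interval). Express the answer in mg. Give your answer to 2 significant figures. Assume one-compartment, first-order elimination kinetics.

To keep the same average steady-state level, dosing rate must scale with clearance.
CL ratio = 0.550 / 1.95 = 0.2821
New dose (same interval) = 328 × 0.2821 = 92.53 mg

93 mg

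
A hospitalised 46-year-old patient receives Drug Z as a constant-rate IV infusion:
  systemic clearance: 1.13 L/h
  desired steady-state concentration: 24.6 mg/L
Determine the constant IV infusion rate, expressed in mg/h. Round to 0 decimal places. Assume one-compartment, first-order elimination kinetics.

At steady state, infusion rate R₀ = Css × CL = 24.6 × 1.130 = 27.80 mg/h

28 mg/h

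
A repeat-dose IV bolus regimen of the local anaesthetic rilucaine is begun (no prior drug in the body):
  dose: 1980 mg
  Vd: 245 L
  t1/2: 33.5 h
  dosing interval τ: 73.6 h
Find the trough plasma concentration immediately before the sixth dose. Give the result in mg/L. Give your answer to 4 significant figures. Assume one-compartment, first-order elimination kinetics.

2.253 mg/L

C₀ per dose = Dose / Vd = 1980 / 245 = 8.082 mg/L
k = ln2 / t½ = 0.693147 / 33.5 = 0.02069 h⁻¹
Fraction remaining after one interval: r = e^(−kτ) = e^(−0.02069 × 73.6) = 0.2181
Before dose 6, 5 doses have been given (aged 1τ, 2τ, 3τ, 4τ, 5τ).
C_trough = C₀ × (r + r² + … + r^5) = C₀ × r(1−r^5)/(1−r)
        = 8.082 × 0.2181 × (1 − 0.0004935) / (1 − 0.2181) = 2.253 mg/L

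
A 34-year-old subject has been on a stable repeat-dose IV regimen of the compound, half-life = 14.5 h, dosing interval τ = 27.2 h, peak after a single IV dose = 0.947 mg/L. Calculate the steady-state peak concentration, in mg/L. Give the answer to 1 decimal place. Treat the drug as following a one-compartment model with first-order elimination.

k = ln2 / t½ = 0.693147 / 14.5 = 0.04780 h⁻¹
e^(−kτ) = e^(−0.04780 × 27.2) = 0.2725
Accumulation ratio R = 1 / (1 − e^(−kτ)) = 1 / (1 − 0.2725) = 1.375
Steady-state peak = C₀ × R = 0.947 × 1.375 = 1.302 mg/L

1.3 mg/L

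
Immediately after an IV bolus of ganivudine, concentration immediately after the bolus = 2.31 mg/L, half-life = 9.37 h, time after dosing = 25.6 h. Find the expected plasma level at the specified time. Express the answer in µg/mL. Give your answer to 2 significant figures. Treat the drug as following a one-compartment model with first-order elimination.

k = ln2 / t½ = 0.693147 / 9.37 = 0.07398 h⁻¹
C = C₀ · e^(−k·t) = 2.310 × e^(−0.07398 × 25.6)
  = 2.310 × 0.1505 = 0.3477 mg/L
(0.3477 mg/L = 0.3477 µg/mL)

0.35 µg/mL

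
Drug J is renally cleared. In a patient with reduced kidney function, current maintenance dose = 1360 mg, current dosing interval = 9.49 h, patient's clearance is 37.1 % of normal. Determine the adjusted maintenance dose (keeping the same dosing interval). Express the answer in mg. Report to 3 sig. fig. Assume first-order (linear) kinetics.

To keep the same average steady-state level, dosing rate must scale with clearance.
CL ratio = 37.1 / 100 = 0.3710
New dose (same interval) = 1360 × 0.3710 = 504.6 mg

505 mg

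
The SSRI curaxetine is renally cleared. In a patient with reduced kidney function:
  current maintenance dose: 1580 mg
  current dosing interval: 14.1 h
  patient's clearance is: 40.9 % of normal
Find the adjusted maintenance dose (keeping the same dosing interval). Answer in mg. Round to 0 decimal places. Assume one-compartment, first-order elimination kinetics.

646 mg

To keep the same average steady-state level, dosing rate must scale with clearance.
CL ratio = 40.9 / 100 = 0.4090
New dose (same interval) = 1580 × 0.4090 = 646.2 mg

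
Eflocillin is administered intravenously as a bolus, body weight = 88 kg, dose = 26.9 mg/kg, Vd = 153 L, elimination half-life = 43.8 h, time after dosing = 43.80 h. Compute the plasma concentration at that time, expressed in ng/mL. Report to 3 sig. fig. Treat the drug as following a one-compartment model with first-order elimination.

7740 ng/mL

Total dose = 26.9 × 88 = 2367 mg
C₀ = Dose / Vd = 2367 / 153 = 15.47 mg/L
k = ln2 / t½ = 0.693147 / 43.8 = 0.01583 h⁻¹
t / t½ = 43.80 / 43.8 = 1 half-lives
C = C₀ × (1/2)^1 = 15.47 × 0.5000 = 7.735 mg/L
Convert: 7.735 mg/L × 1000 = 7735 ng/mL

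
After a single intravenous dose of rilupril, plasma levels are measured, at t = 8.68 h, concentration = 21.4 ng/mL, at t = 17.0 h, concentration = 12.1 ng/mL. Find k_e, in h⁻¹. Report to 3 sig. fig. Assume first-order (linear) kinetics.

0.0685 h⁻¹

k = ln(C₁/C₂) / (t₂ − t₁) = ln(21.4/12.1) / (17.0 − 8.68)
  = 0.5702 / 8.320 = 0.06853 h⁻¹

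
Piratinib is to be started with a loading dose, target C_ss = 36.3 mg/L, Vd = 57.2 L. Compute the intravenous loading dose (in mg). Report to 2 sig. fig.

2100 mg

LD = Css × Vd = 36.3 × 57.2 = 2076 mg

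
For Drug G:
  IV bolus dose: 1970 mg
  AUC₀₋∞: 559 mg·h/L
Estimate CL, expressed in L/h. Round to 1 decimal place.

CL = Dose / AUC = 1970 / 559 = 3.524 L/h

3.5 L/h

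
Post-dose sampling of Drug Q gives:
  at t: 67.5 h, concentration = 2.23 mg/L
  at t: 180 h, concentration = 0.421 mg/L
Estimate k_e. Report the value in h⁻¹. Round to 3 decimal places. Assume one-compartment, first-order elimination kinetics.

k = ln(C₁/C₂) / (t₂ − t₁) = ln(2.23/0.421) / (180 − 67.5)
  = 1.667 / 112.5 = 0.01482 h⁻¹

0.015 h⁻¹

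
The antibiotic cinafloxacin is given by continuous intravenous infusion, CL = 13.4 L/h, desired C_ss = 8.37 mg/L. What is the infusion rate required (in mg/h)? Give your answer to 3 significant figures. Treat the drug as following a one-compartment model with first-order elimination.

112 mg/h

At steady state, infusion rate R₀ = Css × CL = 8.37 × 13.40 = 112.2 mg/h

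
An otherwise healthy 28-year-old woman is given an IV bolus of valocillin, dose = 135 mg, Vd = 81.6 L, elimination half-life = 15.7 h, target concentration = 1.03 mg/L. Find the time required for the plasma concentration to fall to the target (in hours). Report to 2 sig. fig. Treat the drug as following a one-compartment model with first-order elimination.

C₀ = Dose / Vd = 135.0 / 81.6 = 1.654 mg/L
k = ln2 / t½ = 0.693147 / 15.7 = 0.04415 h⁻¹
t = ln(C₀ / C) / k = ln(1.654 / 1.03) / 0.04415
  = ln(1.606) / 0.04415 = 0.4737 / 0.04415 = 10.73 h

11 h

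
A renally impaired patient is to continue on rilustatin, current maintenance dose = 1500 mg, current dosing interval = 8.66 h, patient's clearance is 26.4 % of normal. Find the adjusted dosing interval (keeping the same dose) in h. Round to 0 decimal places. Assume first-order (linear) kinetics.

33 h

To keep the same average steady-state level, dosing rate must scale with clearance.
CL ratio = 26.4 / 100 = 0.2640
New interval (same dose) = 8.66 / 0.2640 = 32.80 h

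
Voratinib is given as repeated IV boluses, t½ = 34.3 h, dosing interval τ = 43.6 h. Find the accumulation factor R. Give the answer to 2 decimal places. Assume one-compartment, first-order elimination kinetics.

k = ln2 / t½ = 0.693147 / 34.3 = 0.02021 h⁻¹
e^(−kτ) = e^(−0.02021 × 43.6) = 0.4143
Accumulation ratio R = 1 / (1 − e^(−kτ)) = 1 / (1 − 0.4143) = 1.707

1.71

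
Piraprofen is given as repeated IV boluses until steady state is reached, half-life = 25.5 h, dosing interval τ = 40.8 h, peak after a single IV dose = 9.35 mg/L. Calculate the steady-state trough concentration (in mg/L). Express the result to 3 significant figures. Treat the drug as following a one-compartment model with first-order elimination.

4.60 mg/L

k = ln2 / t½ = 0.693147 / 25.5 = 0.02718 h⁻¹
e^(−kτ) = e^(−0.02718 × 40.8) = 0.3299
Accumulation ratio R = 1 / (1 − e^(−kτ)) = 1 / (1 − 0.3299) = 1.492
Steady-state trough = C₀ × R × e^(−kτ) = 9.35 × 1.492 × 0.3299 = 4.602 mg/L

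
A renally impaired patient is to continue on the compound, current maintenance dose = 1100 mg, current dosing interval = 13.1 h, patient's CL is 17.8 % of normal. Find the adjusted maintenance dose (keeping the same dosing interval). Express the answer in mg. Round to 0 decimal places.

To keep the same average steady-state level, dosing rate must scale with clearance.
CL ratio = 17.8 / 100 = 0.1780
New dose (same interval) = 1100 × 0.1780 = 195.8 mg

196 mg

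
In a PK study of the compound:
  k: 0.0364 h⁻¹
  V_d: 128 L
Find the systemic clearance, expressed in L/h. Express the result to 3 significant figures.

CL = k × Vd = 0.0364 × 128 = 4.659 L/h

4.66 L/h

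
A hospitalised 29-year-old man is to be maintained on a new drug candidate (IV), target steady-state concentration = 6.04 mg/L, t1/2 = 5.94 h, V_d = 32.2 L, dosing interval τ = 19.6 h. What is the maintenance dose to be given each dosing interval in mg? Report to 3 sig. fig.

k = ln2 / t½ = 0.693147 / 5.94 = 0.1167 h⁻¹
CL = k × Vd = 0.1167 × 32.2 = 3.758 L/h
At steady state, Dose/τ = Css × CL.
Dose = Css × CL × τ = 6.04 × 3.758 × 19.6 = 444.9 mg

445 mg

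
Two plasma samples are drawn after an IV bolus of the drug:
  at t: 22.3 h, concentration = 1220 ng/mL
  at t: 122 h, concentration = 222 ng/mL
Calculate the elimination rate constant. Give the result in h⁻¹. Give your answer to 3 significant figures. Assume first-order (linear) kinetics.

k = ln(C₁/C₂) / (t₂ − t₁) = ln(1220/222) / (122 − 22.3)
  = 1.704 / 99.70 = 0.01709 h⁻¹

0.0171 h⁻¹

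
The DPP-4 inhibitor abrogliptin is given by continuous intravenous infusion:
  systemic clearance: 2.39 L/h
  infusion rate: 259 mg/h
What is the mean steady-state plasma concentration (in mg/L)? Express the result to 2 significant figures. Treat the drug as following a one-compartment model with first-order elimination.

110 mg/L

At steady state Css = R₀ / CL = 259 / 2.390 = 108.4 mg/L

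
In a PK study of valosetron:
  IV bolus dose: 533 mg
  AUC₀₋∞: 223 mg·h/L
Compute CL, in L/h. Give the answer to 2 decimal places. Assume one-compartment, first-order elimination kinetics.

CL = Dose / AUC = 533 / 223 = 2.390 L/h

2.39 L/h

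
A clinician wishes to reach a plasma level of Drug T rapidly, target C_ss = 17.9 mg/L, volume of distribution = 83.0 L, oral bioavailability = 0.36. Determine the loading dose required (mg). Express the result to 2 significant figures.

4100 mg

LD = Css × Vd / F = 17.9 × 83.0 / 0.36 = 4127 mg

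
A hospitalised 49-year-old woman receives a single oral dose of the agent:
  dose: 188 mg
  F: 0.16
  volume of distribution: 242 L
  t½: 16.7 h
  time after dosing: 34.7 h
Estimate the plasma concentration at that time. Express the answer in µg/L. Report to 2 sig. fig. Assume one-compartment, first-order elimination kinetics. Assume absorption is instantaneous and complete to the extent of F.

29 µg/L

Amount reaching circulation = F × Dose = 0.16 × 188.0 = 30.08 mg
C₀ = F·Dose / Vd = 30.08 / 242 = 0.1243 mg/L
k = ln2 / t½ = 0.693147 / 16.7 = 0.04151 h⁻¹
C = C₀ · e^(−k·t) = 0.1243 × e^(−0.04151 × 34.7)
  = 0.1243 × 0.2368 = 0.02943 mg/L
Convert: 0.02943 mg/L × 1000 = 29.43 µg/L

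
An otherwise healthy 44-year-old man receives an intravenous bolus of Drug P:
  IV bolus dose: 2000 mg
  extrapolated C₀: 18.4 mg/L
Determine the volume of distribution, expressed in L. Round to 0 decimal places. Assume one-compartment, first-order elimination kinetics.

109 L

Vd = Dose / C₀ = 2000 / 18.4 = 108.7 L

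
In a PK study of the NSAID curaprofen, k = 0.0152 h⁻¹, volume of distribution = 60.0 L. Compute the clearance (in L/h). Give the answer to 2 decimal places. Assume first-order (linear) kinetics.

0.91 L/h

CL = k × Vd = 0.0152 × 60.0 = 0.9120 L/h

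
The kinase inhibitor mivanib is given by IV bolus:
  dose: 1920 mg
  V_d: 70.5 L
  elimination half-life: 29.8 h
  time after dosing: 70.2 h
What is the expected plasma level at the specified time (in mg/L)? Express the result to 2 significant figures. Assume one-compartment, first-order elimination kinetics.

5.3 mg/L

C₀ = Dose / Vd = 1920 / 70.5 = 27.23 mg/L
k = ln2 / t½ = 0.693147 / 29.8 = 0.02326 h⁻¹
C = C₀ · e^(−k·t) = 27.23 × e^(−0.02326 × 70.2)
  = 27.23 × 0.1954 = 5.321 mg/L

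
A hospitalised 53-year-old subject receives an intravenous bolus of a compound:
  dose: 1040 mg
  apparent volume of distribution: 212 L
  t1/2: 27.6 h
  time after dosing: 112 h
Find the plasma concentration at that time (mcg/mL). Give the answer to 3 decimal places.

0.295 mcg/mL

C₀ = Dose / Vd = 1040 / 212 = 4.906 mg/L
k = ln2 / t½ = 0.693147 / 27.6 = 0.02511 h⁻¹
C = C₀ · e^(−k·t) = 4.906 × e^(−0.02511 × 112)
  = 4.906 × 0.06007 = 0.2947 mg/L
(0.2947 mg/L = 0.2947 mcg/mL)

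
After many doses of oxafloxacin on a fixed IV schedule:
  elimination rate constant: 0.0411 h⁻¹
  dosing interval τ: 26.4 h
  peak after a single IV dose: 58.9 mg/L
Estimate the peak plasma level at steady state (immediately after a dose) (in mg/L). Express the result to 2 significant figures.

89 mg/L

e^(−kτ) = e^(−0.04110 × 26.4) = 0.3379
Accumulation ratio R = 1 / (1 − e^(−kτ)) = 1 / (1 − 0.3379) = 1.510
Steady-state peak = C₀ × R = 58.9 × 1.510 = 88.94 mg/L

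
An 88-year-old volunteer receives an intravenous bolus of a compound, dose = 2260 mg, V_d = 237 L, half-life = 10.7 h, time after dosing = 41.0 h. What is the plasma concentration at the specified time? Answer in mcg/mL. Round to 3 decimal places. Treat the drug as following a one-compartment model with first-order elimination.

C₀ = Dose / Vd = 2260 / 237 = 9.536 mg/L
k = ln2 / t½ = 0.693147 / 10.7 = 0.06478 h⁻¹
C = C₀ · e^(−k·t) = 9.536 × e^(−0.06478 × 41.0)
  = 9.536 × 0.07023 = 0.6697 mg/L
(0.6697 mg/L = 0.6697 mcg/mL)

0.670 mcg/mL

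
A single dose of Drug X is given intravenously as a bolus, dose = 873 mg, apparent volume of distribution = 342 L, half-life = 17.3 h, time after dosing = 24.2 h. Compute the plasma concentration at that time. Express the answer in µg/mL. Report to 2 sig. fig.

0.97 µg/mL

C₀ = Dose / Vd = 873.0 / 342 = 2.553 mg/L
k = ln2 / t½ = 0.693147 / 17.3 = 0.04007 h⁻¹
C = C₀ · e^(−k·t) = 2.553 × e^(−0.04007 × 24.2)
  = 2.553 × 0.3792 = 0.9681 mg/L
(0.9681 mg/L = 0.9681 µg/mL)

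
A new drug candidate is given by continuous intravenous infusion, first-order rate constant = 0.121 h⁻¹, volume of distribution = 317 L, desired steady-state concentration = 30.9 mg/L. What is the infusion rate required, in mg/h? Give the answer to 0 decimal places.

1185 mg/h

CL = k × Vd = 0.1210 × 317 = 38.36 L/h
At steady state, infusion rate R₀ = Css × CL = 30.9 × 38.36 = 1185 mg/h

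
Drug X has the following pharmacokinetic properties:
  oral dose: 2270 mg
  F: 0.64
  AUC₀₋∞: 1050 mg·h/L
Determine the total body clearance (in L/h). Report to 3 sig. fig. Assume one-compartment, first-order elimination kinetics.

1.38 L/h

CL = F·Dose / AUC = 0.64 × 2270 / 1050 = 1.384 L/h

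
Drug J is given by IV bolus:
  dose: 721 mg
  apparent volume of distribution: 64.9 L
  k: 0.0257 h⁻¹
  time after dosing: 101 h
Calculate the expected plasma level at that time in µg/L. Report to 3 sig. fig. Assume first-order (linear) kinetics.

829 µg/L

C₀ = Dose / Vd = 721.0 / 64.9 = 11.11 mg/L
C = C₀ · e^(−k·t) = 11.11 × e^(−0.02570 × 101)
  = 11.11 × 0.07459 = 0.8287 mg/L
Convert: 0.8287 mg/L × 1000 = 828.7 µg/L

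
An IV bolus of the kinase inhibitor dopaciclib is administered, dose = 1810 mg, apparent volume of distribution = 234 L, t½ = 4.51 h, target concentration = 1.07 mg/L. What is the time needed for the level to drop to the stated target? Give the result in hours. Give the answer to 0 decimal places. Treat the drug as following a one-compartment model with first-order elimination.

C₀ = Dose / Vd = 1810 / 234 = 7.735 mg/L
k = ln2 / t½ = 0.693147 / 4.51 = 0.1537 h⁻¹
t = ln(C₀ / C) / k = ln(7.735 / 1.07) / 0.1537
  = ln(7.229) / 0.1537 = 1.978 / 0.1537 = 12.87 h

13 h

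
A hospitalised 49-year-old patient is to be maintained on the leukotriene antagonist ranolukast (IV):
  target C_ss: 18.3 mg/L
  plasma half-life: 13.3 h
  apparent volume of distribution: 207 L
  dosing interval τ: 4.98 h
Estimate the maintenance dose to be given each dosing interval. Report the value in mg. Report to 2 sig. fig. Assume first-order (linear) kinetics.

k = ln2 / t½ = 0.693147 / 13.3 = 0.05212 h⁻¹
CL = k × Vd = 0.05212 × 207 = 10.79 L/h
At steady state, Dose/τ = Css × CL.
Dose = Css × CL × τ = 18.3 × 10.79 × 4.98 = 983.3 mg

980 mg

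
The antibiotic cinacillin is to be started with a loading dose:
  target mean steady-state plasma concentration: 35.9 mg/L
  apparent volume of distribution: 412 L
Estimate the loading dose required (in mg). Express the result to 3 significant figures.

LD = Css × Vd = 35.9 × 412 = 14790 mg

14800 mg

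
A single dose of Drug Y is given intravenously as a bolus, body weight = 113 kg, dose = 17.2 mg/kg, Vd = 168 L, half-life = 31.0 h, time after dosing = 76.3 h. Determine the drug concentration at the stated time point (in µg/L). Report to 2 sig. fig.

2100 µg/L

Total dose = 17.2 × 113 = 1944 mg
C₀ = Dose / Vd = 1944 / 168 = 11.57 mg/L
k = ln2 / t½ = 0.693147 / 31.0 = 0.02236 h⁻¹
C = C₀ · e^(−k·t) = 11.57 × e^(−0.02236 × 76.3)
  = 11.57 × 0.1816 = 2.101 mg/L
Convert: 2.101 mg/L × 1000 = 2101 µg/L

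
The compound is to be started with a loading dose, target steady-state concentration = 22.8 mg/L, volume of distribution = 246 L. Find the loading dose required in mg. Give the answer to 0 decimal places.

LD = Css × Vd = 22.8 × 246 = 5609 mg

5609 mg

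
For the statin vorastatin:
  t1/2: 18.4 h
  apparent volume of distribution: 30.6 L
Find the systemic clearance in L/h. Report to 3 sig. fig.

1.15 L/h

k = ln2 / t½ = 0.693147 / 18.4 = 0.03767 h⁻¹
CL = k × Vd = 0.03767 × 30.6 = 1.153 L/h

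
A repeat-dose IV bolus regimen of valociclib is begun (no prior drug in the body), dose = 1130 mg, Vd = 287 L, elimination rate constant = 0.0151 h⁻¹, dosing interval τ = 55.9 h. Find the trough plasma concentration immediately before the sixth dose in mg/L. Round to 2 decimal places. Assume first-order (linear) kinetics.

C₀ per dose = Dose / Vd = 1130 / 287 = 3.937 mg/L
Fraction remaining after one interval: r = e^(−kτ) = e^(−0.01510 × 55.9) = 0.4299
Before dose 6, 5 doses have been given (aged 1τ, 2τ, 3τ, 4τ, 5τ).
C_trough = C₀ × (r + r² + … + r^5) = C₀ × r(1−r^5)/(1−r)
        = 3.937 × 0.4299 × (1 − 0.01468) / (1 − 0.4299) = 2.925 mg/L

2.93 mg/L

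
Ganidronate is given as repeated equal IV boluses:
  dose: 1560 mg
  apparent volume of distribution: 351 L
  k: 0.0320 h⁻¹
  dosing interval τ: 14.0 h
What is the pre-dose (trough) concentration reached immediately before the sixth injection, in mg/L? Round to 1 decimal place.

7.0 mg/L

C₀ per dose = Dose / Vd = 1560 / 351 = 4.444 mg/L
Fraction remaining after one interval: r = e^(−kτ) = e^(−0.03200 × 14.0) = 0.6389
Before dose 6, 5 doses have been given (aged 1τ, 2τ, 3τ, 4τ, 5τ).
C_trough = C₀ × (r + r² + … + r^5) = C₀ × r(1−r^5)/(1−r)
        = 4.444 × 0.6389 × (1 − 0.1065) / (1 − 0.6389) = 7.025 mg/L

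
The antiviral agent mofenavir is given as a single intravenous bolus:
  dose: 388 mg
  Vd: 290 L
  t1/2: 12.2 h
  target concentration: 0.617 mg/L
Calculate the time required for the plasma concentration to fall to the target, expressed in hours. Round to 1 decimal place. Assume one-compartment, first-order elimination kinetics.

C₀ = Dose / Vd = 388.0 / 290 = 1.338 mg/L
k = ln2 / t½ = 0.693147 / 12.2 = 0.05682 h⁻¹
t = ln(C₀ / C) / k = ln(1.338 / 0.617) / 0.05682
  = ln(2.169) / 0.05682 = 0.7743 / 0.05682 = 13.63 h

13.6 h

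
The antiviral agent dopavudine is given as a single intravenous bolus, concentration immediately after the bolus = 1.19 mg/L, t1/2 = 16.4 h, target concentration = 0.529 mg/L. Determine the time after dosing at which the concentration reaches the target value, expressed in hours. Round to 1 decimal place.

19.2 h

k = ln2 / t½ = 0.693147 / 16.4 = 0.04227 h⁻¹
t = ln(C₀ / C) / k = ln(1.190 / 0.529) / 0.04227
  = ln(2.250) / 0.04227 = 0.8109 / 0.04227 = 19.18 h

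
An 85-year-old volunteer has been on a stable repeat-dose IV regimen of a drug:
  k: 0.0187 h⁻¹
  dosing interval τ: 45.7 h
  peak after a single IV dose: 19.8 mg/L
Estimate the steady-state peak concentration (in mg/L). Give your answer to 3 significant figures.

e^(−kτ) = e^(−0.01870 × 45.7) = 0.4255
Accumulation ratio R = 1 / (1 − e^(−kτ)) = 1 / (1 − 0.4255) = 1.741
Steady-state peak = C₀ × R = 19.8 × 1.741 = 34.47 mg/L

34.5 mg/L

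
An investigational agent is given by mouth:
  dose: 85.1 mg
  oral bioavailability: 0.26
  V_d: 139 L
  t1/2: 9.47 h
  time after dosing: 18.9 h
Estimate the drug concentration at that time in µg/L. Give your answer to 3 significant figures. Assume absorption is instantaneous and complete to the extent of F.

39.9 µg/L

Amount reaching circulation = F × Dose = 0.26 × 85.10 = 22.13 mg
C₀ = F·Dose / Vd = 22.13 / 139 = 0.1592 mg/L
k = ln2 / t½ = 0.693147 / 9.47 = 0.07319 h⁻¹
C = C₀ · e^(−k·t) = 0.1592 × e^(−0.07319 × 18.9)
  = 0.1592 × 0.2508 = 0.03993 mg/L
Convert: 0.03993 mg/L × 1000 = 39.93 µg/L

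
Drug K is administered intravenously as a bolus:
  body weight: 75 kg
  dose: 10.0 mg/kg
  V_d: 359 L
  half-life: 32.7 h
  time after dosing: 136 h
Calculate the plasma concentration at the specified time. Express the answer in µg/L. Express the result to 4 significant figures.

116.9 µg/L

Total dose = 10.0 × 75 = 750.0 mg
C₀ = Dose / Vd = 750.0 / 359 = 2.089 mg/L
k = ln2 / t½ = 0.693147 / 32.7 = 0.02120 h⁻¹
C = C₀ · e^(−k·t) = 2.089 × e^(−0.02120 × 136)
  = 2.089 × 0.05596 = 0.1169 mg/L
Convert: 0.1169 mg/L × 1000 = 116.9 µg/L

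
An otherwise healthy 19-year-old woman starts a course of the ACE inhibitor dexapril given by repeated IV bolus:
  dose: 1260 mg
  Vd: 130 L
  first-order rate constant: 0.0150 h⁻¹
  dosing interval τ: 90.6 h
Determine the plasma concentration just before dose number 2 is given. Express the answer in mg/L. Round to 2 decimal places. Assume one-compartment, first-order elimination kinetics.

C₀ per dose = Dose / Vd = 1260 / 130 = 9.692 mg/L
Fraction remaining after one interval: r = e^(−kτ) = e^(−0.01500 × 90.6) = 0.2569
Before dose 2, 1 dose has been given (aged 1τ).
C_trough = C₀ × r = 9.692 × 0.2569 = 2.490 mg/L

2.49 mg/L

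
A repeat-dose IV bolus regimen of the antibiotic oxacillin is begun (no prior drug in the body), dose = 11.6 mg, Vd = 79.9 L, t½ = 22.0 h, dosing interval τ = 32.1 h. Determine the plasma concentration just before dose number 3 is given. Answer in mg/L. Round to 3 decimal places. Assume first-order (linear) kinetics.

0.072 mg/L

C₀ per dose = Dose / Vd = 11.6 / 79.9 = 0.1452 mg/L
k = ln2 / t½ = 0.693147 / 22.0 = 0.03151 h⁻¹
Fraction remaining after one interval: r = e^(−kτ) = e^(−0.03151 × 32.1) = 0.3637
Before dose 3, 2 doses have been given (aged 1τ, 2τ).
C_trough = C₀ × (r + r²) = 0.1452 × (0.3637 + 0.1323) = 0.07202 mg/L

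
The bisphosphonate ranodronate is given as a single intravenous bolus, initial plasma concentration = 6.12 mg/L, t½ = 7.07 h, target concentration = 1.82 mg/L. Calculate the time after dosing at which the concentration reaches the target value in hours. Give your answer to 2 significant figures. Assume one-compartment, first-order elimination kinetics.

12 h

k = ln2 / t½ = 0.693147 / 7.07 = 0.09804 h⁻¹
t = ln(C₀ / C) / k = ln(6.120 / 1.82) / 0.09804
  = ln(3.363) / 0.09804 = 1.213 / 0.09804 = 12.37 h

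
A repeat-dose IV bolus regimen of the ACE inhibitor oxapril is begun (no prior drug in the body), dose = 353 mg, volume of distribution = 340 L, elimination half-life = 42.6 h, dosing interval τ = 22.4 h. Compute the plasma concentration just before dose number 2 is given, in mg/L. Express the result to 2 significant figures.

C₀ per dose = Dose / Vd = 353 / 340 = 1.038 mg/L
k = ln2 / t½ = 0.693147 / 42.6 = 0.01627 h⁻¹
Fraction remaining after one interval: r = e^(−kτ) = e^(−0.01627 × 22.4) = 0.6946
Before dose 2, 1 dose has been given (aged 1τ).
C_trough = C₀ × r = 1.038 × 0.6946 = 0.7210 mg/L

0.72 mg/L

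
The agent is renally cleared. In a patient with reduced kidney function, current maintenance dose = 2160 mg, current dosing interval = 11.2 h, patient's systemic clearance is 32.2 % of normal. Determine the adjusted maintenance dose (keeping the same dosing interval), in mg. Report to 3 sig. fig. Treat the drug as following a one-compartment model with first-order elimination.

To keep the same average steady-state level, dosing rate must scale with clearance.
CL ratio = 32.2 / 100 = 0.3220
New dose (same interval) = 2160 × 0.3220 = 695.5 mg

696 mg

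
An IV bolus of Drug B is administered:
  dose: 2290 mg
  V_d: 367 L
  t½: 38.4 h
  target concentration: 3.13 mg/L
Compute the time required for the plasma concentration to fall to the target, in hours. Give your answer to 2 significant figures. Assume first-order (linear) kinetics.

38 h

C₀ = Dose / Vd = 2290 / 367 = 6.240 mg/L
k = ln2 / t½ = 0.693147 / 38.4 = 0.01805 h⁻¹
t = ln(C₀ / C) / k = ln(6.240 / 3.13) / 0.01805
  = ln(1.994) / 0.01805 = 0.6901 / 0.01805 = 38.23 h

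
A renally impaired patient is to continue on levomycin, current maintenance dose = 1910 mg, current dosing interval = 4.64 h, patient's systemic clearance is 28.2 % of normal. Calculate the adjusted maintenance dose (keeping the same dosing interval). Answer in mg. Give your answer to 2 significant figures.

To keep the same average steady-state level, dosing rate must scale with clearance.
CL ratio = 28.2 / 100 = 0.2820
New dose (same interval) = 1910 × 0.2820 = 538.6 mg

540 mg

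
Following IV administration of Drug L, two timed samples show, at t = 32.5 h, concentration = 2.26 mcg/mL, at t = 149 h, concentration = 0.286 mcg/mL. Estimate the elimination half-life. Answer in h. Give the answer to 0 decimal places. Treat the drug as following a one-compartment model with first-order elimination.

39 h

k = ln(C₁/C₂) / (t₂ − t₁) = ln(2.26/0.286) / (149 − 32.5)
  = 2.067 / 116.5 = 0.01774 h⁻¹
t½ = ln2 / k = 0.693147 / 0.01774 = 39.07 h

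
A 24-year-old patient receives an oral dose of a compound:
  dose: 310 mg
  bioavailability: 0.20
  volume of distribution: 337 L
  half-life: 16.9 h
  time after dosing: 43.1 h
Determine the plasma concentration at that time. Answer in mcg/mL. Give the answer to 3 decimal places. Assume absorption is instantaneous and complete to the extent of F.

Amount reaching circulation = F × Dose = 0.20 × 310.0 = 62.00 mg
C₀ = F·Dose / Vd = 62.00 / 337 = 0.1840 mg/L
k = ln2 / t½ = 0.693147 / 16.9 = 0.04101 h⁻¹
C = C₀ · e^(−k·t) = 0.1840 × e^(−0.04101 × 43.1)
  = 0.1840 × 0.1708 = 0.03143 mg/L
(0.03143 mg/L = 0.03143 mcg/mL)

0.031 mcg/mL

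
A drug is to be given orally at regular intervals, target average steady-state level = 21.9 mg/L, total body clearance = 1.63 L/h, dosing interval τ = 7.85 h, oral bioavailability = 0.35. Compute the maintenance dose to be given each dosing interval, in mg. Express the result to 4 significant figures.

At steady state, F × (Dose/τ) = Css × CL.
Dose = Css × CL × τ / F = 21.9 × 1.630 × 7.85 / 0.35 = 800.6 mg

800.6 mg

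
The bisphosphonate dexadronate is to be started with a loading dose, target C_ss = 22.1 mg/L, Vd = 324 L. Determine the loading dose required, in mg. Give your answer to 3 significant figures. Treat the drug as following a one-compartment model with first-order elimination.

LD = Css × Vd = 22.1 × 324 = 7160 mg

7160 mg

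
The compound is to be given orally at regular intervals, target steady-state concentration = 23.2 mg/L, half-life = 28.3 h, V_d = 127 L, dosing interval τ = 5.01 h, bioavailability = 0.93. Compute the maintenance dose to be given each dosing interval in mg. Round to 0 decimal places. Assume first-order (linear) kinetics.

k = ln2 / t½ = 0.693147 / 28.3 = 0.02449 h⁻¹
CL = k × Vd = 0.02449 × 127 = 3.110 L/h
At steady state, F × (Dose/τ) = Css × CL.
Dose = Css × CL × τ / F = 23.2 × 3.110 × 5.01 / 0.93 = 388.7 mg

389 mg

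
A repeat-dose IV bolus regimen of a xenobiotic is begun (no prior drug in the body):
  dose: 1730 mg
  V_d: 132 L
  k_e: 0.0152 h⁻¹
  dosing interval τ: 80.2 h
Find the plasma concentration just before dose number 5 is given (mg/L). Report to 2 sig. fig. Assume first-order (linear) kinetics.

5.5 mg/L

C₀ per dose = Dose / Vd = 1730 / 132 = 13.11 mg/L
Fraction remaining after one interval: r = e^(−kτ) = e^(−0.01520 × 80.2) = 0.2955
Before dose 5, 4 doses have been given (aged 1τ, 2τ, 3τ, 4τ).
C_trough = C₀ × (r + r² + … + r^4) = C₀ × r(1−r^4)/(1−r)
        = 13.11 × 0.2955 × (1 − 0.007625) / (1 − 0.2955) = 5.457 mg/L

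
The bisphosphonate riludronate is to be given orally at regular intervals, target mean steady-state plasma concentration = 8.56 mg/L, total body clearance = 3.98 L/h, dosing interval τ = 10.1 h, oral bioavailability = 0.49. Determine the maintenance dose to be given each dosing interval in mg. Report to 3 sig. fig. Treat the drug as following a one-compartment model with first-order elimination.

702 mg

At steady state, F × (Dose/τ) = Css × CL.
Dose = Css × CL × τ / F = 8.56 × 3.980 × 10.1 / 0.49 = 702.2 mg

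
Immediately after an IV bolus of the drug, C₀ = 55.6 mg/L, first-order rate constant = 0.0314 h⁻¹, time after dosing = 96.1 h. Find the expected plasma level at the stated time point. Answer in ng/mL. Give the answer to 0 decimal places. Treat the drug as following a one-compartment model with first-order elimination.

C = C₀ · e^(−k·t) = 55.60 × e^(−0.03140 × 96.1)
  = 55.60 × 0.04892 = 2.720 mg/L
Convert: 2.720 mg/L × 1000 = 2720 ng/mL

2720 ng/mL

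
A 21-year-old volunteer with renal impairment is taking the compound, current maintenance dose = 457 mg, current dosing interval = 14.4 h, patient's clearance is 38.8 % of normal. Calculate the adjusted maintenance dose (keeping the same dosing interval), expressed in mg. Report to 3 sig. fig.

177 mg

To keep the same average steady-state level, dosing rate must scale with clearance.
CL ratio = 38.8 / 100 = 0.3880
New dose (same interval) = 457 × 0.3880 = 177.3 mg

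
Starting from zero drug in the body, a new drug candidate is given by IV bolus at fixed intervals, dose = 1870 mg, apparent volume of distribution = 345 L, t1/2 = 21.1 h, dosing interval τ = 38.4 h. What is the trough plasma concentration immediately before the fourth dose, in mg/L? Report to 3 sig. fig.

2.09 mg/L

C₀ per dose = Dose / Vd = 1870 / 345 = 5.420 mg/L
k = ln2 / t½ = 0.693147 / 21.1 = 0.03285 h⁻¹
Fraction remaining after one interval: r = e^(−kτ) = e^(−0.03285 × 38.4) = 0.2832
Before dose 4, 3 doses have been given (aged 1τ, 2τ, 3τ).
C_trough = C₀ × (r + r² + … + r^3) = C₀ × r(1−r^3)/(1−r)
        = 5.420 × 0.2832 × (1 − 0.02271) / (1 − 0.2832) = 2.093 mg/L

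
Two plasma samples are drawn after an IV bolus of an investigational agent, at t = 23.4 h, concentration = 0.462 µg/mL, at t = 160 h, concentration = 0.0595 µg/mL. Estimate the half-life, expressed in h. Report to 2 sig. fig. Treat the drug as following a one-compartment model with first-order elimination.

46 h

k = ln(C₁/C₂) / (t₂ − t₁) = ln(0.462/0.0595) / (160 − 23.4)
  = 2.050 / 136.6 = 0.01501 h⁻¹
t½ = ln2 / k = 0.693147 / 0.01501 = 46.18 h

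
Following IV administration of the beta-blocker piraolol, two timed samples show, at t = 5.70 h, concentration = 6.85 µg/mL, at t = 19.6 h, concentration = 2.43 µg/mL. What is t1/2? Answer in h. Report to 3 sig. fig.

k = ln(C₁/C₂) / (t₂ − t₁) = ln(6.85/2.43) / (19.6 − 5.70)
  = 1.036 / 13.90 = 0.07453 h⁻¹
t½ = ln2 / k = 0.693147 / 0.07453 = 9.300 h

9.30 h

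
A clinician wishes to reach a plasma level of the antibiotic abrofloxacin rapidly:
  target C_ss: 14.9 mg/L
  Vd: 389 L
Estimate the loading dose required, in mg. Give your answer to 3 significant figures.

LD = Css × Vd = 14.9 × 389 = 5796 mg

5800 mg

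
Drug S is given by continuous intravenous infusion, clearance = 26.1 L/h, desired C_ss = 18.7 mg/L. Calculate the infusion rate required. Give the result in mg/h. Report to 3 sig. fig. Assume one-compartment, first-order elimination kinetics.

488 mg/h

At steady state, infusion rate R₀ = Css × CL = 18.7 × 26.10 = 488.1 mg/h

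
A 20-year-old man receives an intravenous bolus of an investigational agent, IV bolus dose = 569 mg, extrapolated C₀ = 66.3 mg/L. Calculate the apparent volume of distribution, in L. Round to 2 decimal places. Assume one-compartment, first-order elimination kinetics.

8.58 L

Vd = Dose / C₀ = 569.0 / 66.3 = 8.582 L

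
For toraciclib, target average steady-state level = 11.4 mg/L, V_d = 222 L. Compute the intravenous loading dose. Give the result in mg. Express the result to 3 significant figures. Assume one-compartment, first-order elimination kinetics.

2530 mg

LD = Css × Vd = 11.4 × 222 = 2531 mg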